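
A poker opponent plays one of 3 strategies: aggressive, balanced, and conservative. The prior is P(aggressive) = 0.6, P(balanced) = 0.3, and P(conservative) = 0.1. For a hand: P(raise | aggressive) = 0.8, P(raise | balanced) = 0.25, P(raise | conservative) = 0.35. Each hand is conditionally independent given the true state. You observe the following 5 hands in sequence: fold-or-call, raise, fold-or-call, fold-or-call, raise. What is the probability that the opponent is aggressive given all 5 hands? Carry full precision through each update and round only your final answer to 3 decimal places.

0.214

After 'fold-or-call': normaliser = 0.2·0.6000 + 0.75·0.3000 + 0.65·0.1000; P(aggressive) ≈ 0.2927, P(balanced) ≈ 0.5488, P(conservative) ≈ 0.1585
After 'raise': normaliser = 0.8·0.2927 + 0.25·0.5488 + 0.35·0.1585; P(aggressive) ≈ 0.5486, P(balanced) ≈ 0.3214, P(conservative) ≈ 0.1300
After 'fold-or-call': normaliser = 0.2·0.5486 + 0.75·0.3214 + 0.65·0.1300; P(aggressive) ≈ 0.2521, P(balanced) ≈ 0.5538, P(conservative) ≈ 0.1941
After 'fold-or-call': normaliser = 0.2·0.2521 + 0.75·0.5538 + 0.65·0.1941; P(aggressive) ≈ 0.0852, P(balanced) ≈ 0.7017, P(conservative) ≈ 0.2132
After 'raise': normaliser = 0.8·0.0852 + 0.25·0.7017 + 0.35·0.2132; P(aggressive) ≈ 0.2141, P(balanced) ≈ 0.5514, P(conservative) ≈ 0.2345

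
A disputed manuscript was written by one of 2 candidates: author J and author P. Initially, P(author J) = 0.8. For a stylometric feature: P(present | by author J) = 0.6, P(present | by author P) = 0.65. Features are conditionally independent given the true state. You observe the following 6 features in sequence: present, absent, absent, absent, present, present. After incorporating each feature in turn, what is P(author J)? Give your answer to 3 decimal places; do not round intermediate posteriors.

After 'present': P(author J) = 0.6·0.8000 / (0.6·0.8000 + 0.65·0.2000) ≈ 0.7869
After 'absent': P(author J) = 0.4·0.7869 / (0.4·0.7869 + 0.35·0.2131) ≈ 0.8084
After 'absent': P(author J) = 0.4·0.8084 / (0.4·0.8084 + 0.35·0.1916) ≈ 0.8283
After 'absent': P(author J) = 0.4·0.8283 / (0.4·0.8283 + 0.35·0.1717) ≈ 0.8464
After 'present': P(author J) = 0.6·0.8464 / (0.6·0.8464 + 0.65·0.1536) ≈ 0.8357
After 'present': P(author J) = 0.6·0.8357 / (0.6·0.8357 + 0.65·0.1643) ≈ 0.8244

0.824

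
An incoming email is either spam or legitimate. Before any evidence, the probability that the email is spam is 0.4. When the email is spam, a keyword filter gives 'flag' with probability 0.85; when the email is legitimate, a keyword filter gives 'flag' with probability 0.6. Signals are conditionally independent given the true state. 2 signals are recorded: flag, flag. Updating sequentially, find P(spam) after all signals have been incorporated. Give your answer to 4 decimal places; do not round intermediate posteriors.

0.5723

Each posterior becomes the prior for the next update.
After 'flag': P(spam) = 0.85·0.4000 / (0.85·0.4000 + 0.6·0.6000) ≈ 0.4857
After 'flag': P(spam) = 0.85·0.4857 / (0.85·0.4857 + 0.6·0.5143) ≈ 0.5723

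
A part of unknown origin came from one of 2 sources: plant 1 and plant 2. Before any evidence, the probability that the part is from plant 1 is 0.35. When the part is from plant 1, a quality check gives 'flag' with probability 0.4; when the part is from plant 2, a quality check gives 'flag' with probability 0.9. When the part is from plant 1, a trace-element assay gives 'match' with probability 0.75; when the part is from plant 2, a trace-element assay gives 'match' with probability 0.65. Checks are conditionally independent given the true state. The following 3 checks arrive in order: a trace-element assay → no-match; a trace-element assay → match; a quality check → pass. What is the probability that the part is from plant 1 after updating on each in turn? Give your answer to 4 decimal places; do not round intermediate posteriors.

After a trace-element assay='no-match': P(plant 1) = 0.25·0.3500 / (0.25·0.3500 + 0.35·0.6500) ≈ 0.2778
After a trace-element assay='match': P(plant 1) = 0.75·0.2778 / (0.75·0.2778 + 0.65·0.7222) ≈ 0.3074
After a quality check='pass': P(plant 1) = 0.6·0.3074 / (0.6·0.3074 + 0.1·0.6926) ≈ 0.7270

0.7270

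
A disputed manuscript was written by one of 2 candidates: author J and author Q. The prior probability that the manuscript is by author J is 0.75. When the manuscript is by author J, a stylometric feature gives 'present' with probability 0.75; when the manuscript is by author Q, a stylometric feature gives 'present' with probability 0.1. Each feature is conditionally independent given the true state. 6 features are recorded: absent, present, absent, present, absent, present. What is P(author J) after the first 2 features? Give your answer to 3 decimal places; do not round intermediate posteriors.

After 'absent': P(author J) = 0.25·0.7500 / (0.25·0.7500 + 0.9·0.2500) ≈ 0.4545
After 'present': P(author J) = 0.75·0.4545 / (0.75·0.4545 + 0.1·0.5455) ≈ 0.8621

0.862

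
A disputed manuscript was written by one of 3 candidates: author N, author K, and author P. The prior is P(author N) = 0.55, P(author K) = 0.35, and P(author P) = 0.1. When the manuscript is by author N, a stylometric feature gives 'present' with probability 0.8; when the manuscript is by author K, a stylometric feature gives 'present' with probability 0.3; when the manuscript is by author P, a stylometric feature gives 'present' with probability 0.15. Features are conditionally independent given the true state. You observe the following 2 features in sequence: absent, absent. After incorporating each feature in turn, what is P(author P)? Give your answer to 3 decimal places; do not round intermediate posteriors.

0.272

After 'absent': normaliser = 0.2·0.5500 + 0.7·0.3500 + 0.85·0.1000; P(author N) ≈ 0.2500, P(author K) ≈ 0.5568, P(author P) ≈ 0.1932
After 'absent': normaliser = 0.2·0.2500 + 0.7·0.5568 + 0.85·0.1932; P(author N) ≈ 0.0828, P(author K) ≈ 0.6453, P(author P) ≈ 0.2719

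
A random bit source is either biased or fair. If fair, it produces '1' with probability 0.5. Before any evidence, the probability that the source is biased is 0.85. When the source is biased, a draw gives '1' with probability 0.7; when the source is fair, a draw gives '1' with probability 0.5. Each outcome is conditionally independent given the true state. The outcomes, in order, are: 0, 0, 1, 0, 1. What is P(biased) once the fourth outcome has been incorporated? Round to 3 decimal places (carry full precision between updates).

0.631

Each posterior becomes the prior for the next update.
After '0': P(biased) = 0.3·0.8500 / (0.3·0.8500 + 0.5·0.1500) ≈ 0.7727
After '0': P(biased) = 0.3·0.7727 / (0.3·0.7727 + 0.5·0.2273) ≈ 0.6711
After '1': P(biased) = 0.7·0.6711 / (0.7·0.6711 + 0.5·0.3289) ≈ 0.7407
After '0': P(biased) = 0.3·0.7407 / (0.3·0.7407 + 0.5·0.2593) ≈ 0.6315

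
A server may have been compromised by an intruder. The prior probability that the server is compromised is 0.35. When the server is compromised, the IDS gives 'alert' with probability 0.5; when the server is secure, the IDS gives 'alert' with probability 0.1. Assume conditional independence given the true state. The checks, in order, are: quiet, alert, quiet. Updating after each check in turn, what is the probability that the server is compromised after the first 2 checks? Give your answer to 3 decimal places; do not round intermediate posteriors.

Apply Bayes' rule sequentially, carrying P(compromised) forward.
After 'quiet': P(compromised) = 0.5·0.3500 / (0.5·0.3500 + 0.9·0.6500) ≈ 0.2303
After 'alert': P(compromised) = 0.5·0.2303 / (0.5·0.2303 + 0.1·0.7697) ≈ 0.5993

0.599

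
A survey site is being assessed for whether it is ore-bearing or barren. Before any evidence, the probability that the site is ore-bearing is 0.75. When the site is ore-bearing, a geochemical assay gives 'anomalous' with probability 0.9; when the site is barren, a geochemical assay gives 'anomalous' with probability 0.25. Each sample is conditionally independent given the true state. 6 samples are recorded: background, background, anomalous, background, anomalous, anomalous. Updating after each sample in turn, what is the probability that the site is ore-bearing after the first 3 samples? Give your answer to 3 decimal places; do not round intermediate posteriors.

After 'background': P(ore) = 0.1·0.7500 / (0.1·0.7500 + 0.75·0.2500) ≈ 0.2857
After 'background': P(ore) = 0.1·0.2857 / (0.1·0.2857 + 0.75·0.7143) ≈ 0.0506
After 'anomalous': P(ore) = 0.9·0.0506 / (0.9·0.0506 + 0.25·0.9494) ≈ 0.1611

0.161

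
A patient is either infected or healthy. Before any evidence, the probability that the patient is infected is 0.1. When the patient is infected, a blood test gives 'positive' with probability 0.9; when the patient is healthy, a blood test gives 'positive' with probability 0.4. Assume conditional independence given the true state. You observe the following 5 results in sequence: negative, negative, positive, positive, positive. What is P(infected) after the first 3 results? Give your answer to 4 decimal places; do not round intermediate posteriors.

0.0069

After 'negative': P(infected) = 0.1·0.1000 / (0.1·0.1000 + 0.6·0.9000) ≈ 0.0182
After 'negative': P(infected) = 0.1·0.0182 / (0.1·0.0182 + 0.6·0.9818) ≈ 0.0031
After 'positive': P(infected) = 0.9·0.0031 / (0.9·0.0031 + 0.4·0.9969) ≈ 0.0069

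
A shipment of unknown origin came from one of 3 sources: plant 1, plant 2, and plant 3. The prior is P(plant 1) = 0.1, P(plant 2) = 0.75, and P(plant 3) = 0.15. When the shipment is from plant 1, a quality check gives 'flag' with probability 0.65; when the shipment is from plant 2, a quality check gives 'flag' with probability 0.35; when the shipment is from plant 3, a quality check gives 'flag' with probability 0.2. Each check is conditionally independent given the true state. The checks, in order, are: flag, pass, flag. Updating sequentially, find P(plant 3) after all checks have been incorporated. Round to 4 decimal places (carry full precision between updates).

0.0605

After 'flag': normaliser = 0.65·0.1000 + 0.35·0.7500 + 0.2·0.1500; P(plant 1) ≈ 0.1818, P(plant 2) ≈ 0.7343, P(plant 3) ≈ 0.0839
After 'pass': normaliser = 0.35·0.1818 + 0.65·0.7343 + 0.8·0.0839; P(plant 1) ≈ 0.1047, P(plant 2) ≈ 0.7849, P(plant 3) ≈ 0.1104
After 'flag': normaliser = 0.65·0.1047 + 0.35·0.7849 + 0.2·0.1104; P(plant 1) ≈ 0.1865, P(plant 2) ≈ 0.7530, P(plant 3) ≈ 0.0605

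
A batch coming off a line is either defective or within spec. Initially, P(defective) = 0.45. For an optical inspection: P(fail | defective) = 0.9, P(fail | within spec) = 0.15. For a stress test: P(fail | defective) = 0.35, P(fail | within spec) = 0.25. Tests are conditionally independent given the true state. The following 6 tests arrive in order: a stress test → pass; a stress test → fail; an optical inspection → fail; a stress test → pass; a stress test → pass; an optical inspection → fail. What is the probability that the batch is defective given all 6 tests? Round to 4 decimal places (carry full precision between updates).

Each posterior becomes the prior for the next update.
After a stress test='pass': P(defective) = 0.65·0.4500 / (0.65·0.4500 + 0.75·0.5500) ≈ 0.4149
After a stress test='fail': P(defective) = 0.35·0.4149 / (0.35·0.4149 + 0.25·0.5851) ≈ 0.4982
After an optical inspection='fail': P(defective) = 0.9·0.4982 / (0.9·0.4982 + 0.15·0.5018) ≈ 0.8562
After a stress test='pass': P(defective) = 0.65·0.8562 / (0.65·0.8562 + 0.75·0.1438) ≈ 0.8377
After a stress test='pass': P(defective) = 0.65·0.8377 / (0.65·0.8377 + 0.75·0.1623) ≈ 0.8173
After an optical inspection='fail': P(defective) = 0.9·0.8173 / (0.9·0.8173 + 0.15·0.1827) ≈ 0.9641

0.9641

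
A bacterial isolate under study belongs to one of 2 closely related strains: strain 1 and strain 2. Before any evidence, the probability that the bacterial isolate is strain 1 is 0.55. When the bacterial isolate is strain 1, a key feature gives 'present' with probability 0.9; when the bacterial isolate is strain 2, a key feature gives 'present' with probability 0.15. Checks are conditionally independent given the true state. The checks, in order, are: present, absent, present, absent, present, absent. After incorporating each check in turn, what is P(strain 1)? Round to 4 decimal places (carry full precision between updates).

Apply Bayes' rule sequentially, carrying P(strain 1) forward.
After 'present': P(strain 1) = 0.9·0.5500 / (0.9·0.5500 + 0.15·0.4500) ≈ 0.8800
After 'absent': P(strain 1) = 0.1·0.8800 / (0.1·0.8800 + 0.85·0.1200) ≈ 0.4632
After 'present': P(strain 1) = 0.9·0.4632 / (0.9·0.4632 + 0.15·0.5368) ≈ 0.8381
After 'absent': P(strain 1) = 0.1·0.8381 / (0.1·0.8381 + 0.85·0.1619) ≈ 0.3785
After 'present': P(strain 1) = 0.9·0.3785 / (0.9·0.3785 + 0.15·0.6215) ≈ 0.7851
After 'absent': P(strain 1) = 0.1·0.7851 / (0.1·0.7851 + 0.85·0.2149) ≈ 0.3006

0.3006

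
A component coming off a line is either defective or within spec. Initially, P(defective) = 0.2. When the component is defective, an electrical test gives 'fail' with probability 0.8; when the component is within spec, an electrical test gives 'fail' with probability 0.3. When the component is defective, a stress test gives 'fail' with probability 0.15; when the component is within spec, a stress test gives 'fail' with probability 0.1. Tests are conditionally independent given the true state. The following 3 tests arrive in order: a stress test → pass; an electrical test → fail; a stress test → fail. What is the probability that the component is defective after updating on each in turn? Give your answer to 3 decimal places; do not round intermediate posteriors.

After a stress test='pass': P(defective) = 0.85·0.2000 / (0.85·0.2000 + 0.9·0.8000) ≈ 0.1910
After an electrical test='fail': P(defective) = 0.8·0.1910 / (0.8·0.1910 + 0.3·0.8090) ≈ 0.3864
After a stress test='fail': P(defective) = 0.15·0.3864 / (0.15·0.3864 + 0.1·0.6136) ≈ 0.4857

0.486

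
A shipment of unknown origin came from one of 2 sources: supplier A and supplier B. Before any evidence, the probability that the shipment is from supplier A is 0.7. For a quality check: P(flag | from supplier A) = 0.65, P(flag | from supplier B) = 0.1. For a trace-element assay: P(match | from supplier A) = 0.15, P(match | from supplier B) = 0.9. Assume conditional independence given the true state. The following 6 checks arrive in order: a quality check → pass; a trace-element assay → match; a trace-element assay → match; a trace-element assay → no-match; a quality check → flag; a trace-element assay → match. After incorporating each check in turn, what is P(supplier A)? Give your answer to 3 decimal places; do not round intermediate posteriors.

0.188

After a quality check='pass': P(supplier A) = 0.35·0.7000 / (0.35·0.7000 + 0.9·0.3000) ≈ 0.4757
After a trace-element assay='match': P(supplier A) = 0.15·0.4757 / (0.15·0.4757 + 0.9·0.5243) ≈ 0.1314
After a trace-element assay='match': P(supplier A) = 0.15·0.1314 / (0.15·0.1314 + 0.9·0.8686) ≈ 0.0246
After a trace-element assay='no-match': P(supplier A) = 0.85·0.0246 / (0.85·0.0246 + 0.1·0.9754) ≈ 0.1764
After a quality check='flag': P(supplier A) = 0.65·0.1764 / (0.65·0.1764 + 0.1·0.8236) ≈ 0.5820
After a trace-element assay='match': P(supplier A) = 0.15·0.5820 / (0.15·0.5820 + 0.9·0.4180) ≈ 0.1884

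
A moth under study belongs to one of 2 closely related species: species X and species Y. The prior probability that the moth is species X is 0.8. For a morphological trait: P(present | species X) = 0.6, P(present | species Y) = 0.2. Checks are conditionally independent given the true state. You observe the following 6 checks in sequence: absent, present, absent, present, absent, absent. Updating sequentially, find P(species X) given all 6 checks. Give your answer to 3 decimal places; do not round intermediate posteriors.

0.692

Apply Bayes' rule sequentially, carrying P(species X) forward.
After 'absent': P(species X) = 0.4·0.8000 / (0.4·0.8000 + 0.8·0.2000) ≈ 0.6667
After 'present': P(species X) = 0.6·0.6667 / (0.6·0.6667 + 0.2·0.3333) ≈ 0.8571
After 'absent': P(species X) = 0.4·0.8571 / (0.4·0.8571 + 0.8·0.1429) ≈ 0.7500
After 'present': P(species X) = 0.6·0.7500 / (0.6·0.7500 + 0.2·0.2500) ≈ 0.9000
After 'absent': P(species X) = 0.4·0.9000 / (0.4·0.9000 + 0.8·0.1000) ≈ 0.8182
After 'absent': P(species X) = 0.4·0.8182 / (0.4·0.8182 + 0.8·0.1818) ≈ 0.6923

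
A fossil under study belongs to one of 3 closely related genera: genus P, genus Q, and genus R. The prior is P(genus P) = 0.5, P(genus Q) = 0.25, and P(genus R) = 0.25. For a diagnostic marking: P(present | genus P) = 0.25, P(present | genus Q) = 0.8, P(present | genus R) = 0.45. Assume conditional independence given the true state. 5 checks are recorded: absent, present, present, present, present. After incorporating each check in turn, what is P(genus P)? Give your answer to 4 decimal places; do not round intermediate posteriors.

After 'absent': normaliser = 0.75·0.5000 + 0.2·0.2500 + 0.55·0.2500; P(genus P) ≈ 0.6667, P(genus Q) ≈ 0.0889, P(genus R) ≈ 0.2444
After 'present': normaliser = 0.25·0.6667 + 0.8·0.0889 + 0.45·0.2444; P(genus P) ≈ 0.4792, P(genus Q) ≈ 0.2045, P(genus R) ≈ 0.3163
After 'present': normaliser = 0.25·0.4792 + 0.8·0.2045 + 0.45·0.3163; P(genus P) ≈ 0.2814, P(genus Q) ≈ 0.3842, P(genus R) ≈ 0.3343
After 'present': normaliser = 0.25·0.2814 + 0.8·0.3842 + 0.45·0.3343; P(genus P) ≈ 0.1332, P(genus Q) ≈ 0.5820, P(genus R) ≈ 0.2848
After 'present': normaliser = 0.25·0.1332 + 0.8·0.5820 + 0.45·0.2848; P(genus P) ≈ 0.0531, P(genus Q) ≈ 0.7425, P(genus R) ≈ 0.2044

0.0531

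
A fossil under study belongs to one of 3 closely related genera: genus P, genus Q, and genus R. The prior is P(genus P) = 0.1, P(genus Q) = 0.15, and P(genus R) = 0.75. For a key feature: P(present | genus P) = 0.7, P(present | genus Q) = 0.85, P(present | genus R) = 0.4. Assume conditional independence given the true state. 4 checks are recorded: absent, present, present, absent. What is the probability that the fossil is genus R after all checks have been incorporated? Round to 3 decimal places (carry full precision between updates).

0.863

After 'absent': normaliser = 0.3·0.1000 + 0.15·0.1500 + 0.6·0.7500; P(genus P) ≈ 0.0597, P(genus Q) ≈ 0.0448, P(genus R) ≈ 0.8955
After 'present': normaliser = 0.7·0.0597 + 0.85·0.0448 + 0.4·0.8955; P(genus P) ≈ 0.0954, P(genus Q) ≈ 0.0869, P(genus R) ≈ 0.8177
After 'present': normaliser = 0.7·0.0954 + 0.85·0.0869 + 0.4·0.8177; P(genus P) ≈ 0.1428, P(genus Q) ≈ 0.1579, P(genus R) ≈ 0.6993
After 'absent': normaliser = 0.3·0.1428 + 0.15·0.1579 + 0.6·0.6993; P(genus P) ≈ 0.0881, P(genus Q) ≈ 0.0487, P(genus R) ≈ 0.8632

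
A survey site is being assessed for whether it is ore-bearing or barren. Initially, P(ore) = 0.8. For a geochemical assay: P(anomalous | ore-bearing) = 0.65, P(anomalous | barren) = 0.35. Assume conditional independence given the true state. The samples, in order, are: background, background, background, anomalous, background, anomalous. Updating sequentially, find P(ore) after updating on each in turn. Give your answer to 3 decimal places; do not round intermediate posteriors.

After 'background': P(ore) = 0.35·0.8000 / (0.35·0.8000 + 0.65·0.2000) ≈ 0.6829
After 'background': P(ore) = 0.35·0.6829 / (0.35·0.6829 + 0.65·0.3171) ≈ 0.5370
After 'background': P(ore) = 0.35·0.5370 / (0.35·0.5370 + 0.65·0.4630) ≈ 0.3844
After 'anomalous': P(ore) = 0.65·0.3844 / (0.65·0.3844 + 0.35·0.6156) ≈ 0.5370
After 'background': P(ore) = 0.35·0.5370 / (0.35·0.5370 + 0.65·0.4630) ≈ 0.3844
After 'anomalous': P(ore) = 0.65·0.3844 / (0.65·0.3844 + 0.35·0.6156) ≈ 0.5370

0.537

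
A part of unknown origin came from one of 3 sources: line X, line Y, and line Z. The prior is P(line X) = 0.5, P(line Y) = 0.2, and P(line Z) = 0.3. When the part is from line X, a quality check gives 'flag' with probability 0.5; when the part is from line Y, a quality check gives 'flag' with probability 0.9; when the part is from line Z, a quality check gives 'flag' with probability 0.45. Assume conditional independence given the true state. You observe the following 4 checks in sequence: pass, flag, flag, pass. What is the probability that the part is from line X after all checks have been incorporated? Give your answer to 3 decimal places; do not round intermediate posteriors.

After 'pass': normaliser = 0.5·0.5000 + 0.1·0.2000 + 0.55·0.3000; P(line X) ≈ 0.5747, P(line Y) ≈ 0.0460, P(line Z) ≈ 0.3793
After 'flag': normaliser = 0.5·0.5747 + 0.9·0.0460 + 0.45·0.3793; P(line X) ≈ 0.5754, P(line Y) ≈ 0.0829, P(line Z) ≈ 0.3418
After 'flag': normaliser = 0.5·0.5754 + 0.9·0.0829 + 0.45·0.3418; P(line X) ≈ 0.5575, P(line Y) ≈ 0.1445, P(line Z) ≈ 0.2980
After 'pass': normaliser = 0.5·0.5575 + 0.1·0.1445 + 0.55·0.2980; P(line X) ≈ 0.6098, P(line Y) ≈ 0.0316, P(line Z) ≈ 0.3586

0.610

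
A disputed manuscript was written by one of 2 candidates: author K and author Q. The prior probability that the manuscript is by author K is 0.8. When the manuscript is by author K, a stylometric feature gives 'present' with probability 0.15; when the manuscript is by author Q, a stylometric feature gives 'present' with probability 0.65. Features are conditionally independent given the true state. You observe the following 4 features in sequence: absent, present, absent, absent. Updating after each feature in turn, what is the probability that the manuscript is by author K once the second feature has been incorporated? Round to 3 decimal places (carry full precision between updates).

After 'absent': P(author K) = 0.85·0.8000 / (0.85·0.8000 + 0.35·0.2000) ≈ 0.9067
After 'present': P(author K) = 0.15·0.9067 / (0.15·0.9067 + 0.65·0.0933) ≈ 0.6915

0.692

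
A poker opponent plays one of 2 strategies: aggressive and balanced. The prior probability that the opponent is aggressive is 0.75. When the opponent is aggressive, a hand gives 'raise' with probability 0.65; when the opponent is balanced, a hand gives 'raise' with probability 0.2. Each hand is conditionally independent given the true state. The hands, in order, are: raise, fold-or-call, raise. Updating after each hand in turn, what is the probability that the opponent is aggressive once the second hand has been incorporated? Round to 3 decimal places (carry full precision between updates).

After 'raise': P(aggressive) = 0.65·0.7500 / (0.65·0.7500 + 0.2·0.2500) ≈ 0.9070
After 'fold-or-call': P(aggressive) = 0.35·0.9070 / (0.35·0.9070 + 0.8·0.0930) ≈ 0.8101

0.810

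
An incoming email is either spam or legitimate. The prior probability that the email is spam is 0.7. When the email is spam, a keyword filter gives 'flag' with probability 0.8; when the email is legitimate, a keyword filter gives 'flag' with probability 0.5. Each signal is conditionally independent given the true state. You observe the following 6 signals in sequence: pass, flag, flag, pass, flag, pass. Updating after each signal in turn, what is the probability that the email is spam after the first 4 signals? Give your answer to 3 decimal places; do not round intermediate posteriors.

Each posterior becomes the prior for the next update.
After 'pass': P(spam) = 0.2·0.7000 / (0.2·0.7000 + 0.5·0.3000) ≈ 0.4828
After 'flag': P(spam) = 0.8·0.4828 / (0.8·0.4828 + 0.5·0.5172) ≈ 0.5989
After 'flag': P(spam) = 0.8·0.5989 / (0.8·0.5989 + 0.5·0.4011) ≈ 0.7050
After 'pass': P(spam) = 0.2·0.7050 / (0.2·0.7050 + 0.5·0.2950) ≈ 0.4887

0.489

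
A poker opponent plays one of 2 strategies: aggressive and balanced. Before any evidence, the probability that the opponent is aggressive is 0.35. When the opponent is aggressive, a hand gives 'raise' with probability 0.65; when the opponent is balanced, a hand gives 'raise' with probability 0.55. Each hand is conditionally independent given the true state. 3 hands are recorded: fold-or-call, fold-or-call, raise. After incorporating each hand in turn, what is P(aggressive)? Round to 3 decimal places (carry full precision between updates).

0.278

Apply Bayes' rule sequentially, carrying P(aggressive) forward.
After 'fold-or-call': P(aggressive) = 0.35·0.3500 / (0.35·0.3500 + 0.45·0.6500) ≈ 0.2952
After 'fold-or-call': P(aggressive) = 0.35·0.2952 / (0.35·0.2952 + 0.45·0.7048) ≈ 0.2457
After 'raise': P(aggressive) = 0.65·0.2457 / (0.65·0.2457 + 0.55·0.7543) ≈ 0.2780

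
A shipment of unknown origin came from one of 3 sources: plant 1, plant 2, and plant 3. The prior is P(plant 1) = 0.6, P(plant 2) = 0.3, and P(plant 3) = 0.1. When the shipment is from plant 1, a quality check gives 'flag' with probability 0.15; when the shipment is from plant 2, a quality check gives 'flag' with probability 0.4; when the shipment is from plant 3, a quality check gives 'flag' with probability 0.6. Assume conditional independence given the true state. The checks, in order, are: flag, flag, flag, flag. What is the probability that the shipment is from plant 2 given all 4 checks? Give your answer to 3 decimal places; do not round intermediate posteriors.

0.367

After 'flag': normaliser = 0.15·0.6000 + 0.4·0.3000 + 0.6·0.1000; P(plant 1) ≈ 0.3333, P(plant 2) ≈ 0.4444, P(plant 3) ≈ 0.2222
After 'flag': normaliser = 0.15·0.3333 + 0.4·0.4444 + 0.6·0.2222; P(plant 1) ≈ 0.1385, P(plant 2) ≈ 0.4923, P(plant 3) ≈ 0.3692
After 'flag': normaliser = 0.15·0.1385 + 0.4·0.4923 + 0.6·0.3692; P(plant 1) ≈ 0.0473, P(plant 2) ≈ 0.4483, P(plant 3) ≈ 0.5044
After 'flag': normaliser = 0.15·0.0473 + 0.4·0.4483 + 0.6·0.5044; P(plant 1) ≈ 0.0145, P(plant 2) ≈ 0.3667, P(plant 3) ≈ 0.6188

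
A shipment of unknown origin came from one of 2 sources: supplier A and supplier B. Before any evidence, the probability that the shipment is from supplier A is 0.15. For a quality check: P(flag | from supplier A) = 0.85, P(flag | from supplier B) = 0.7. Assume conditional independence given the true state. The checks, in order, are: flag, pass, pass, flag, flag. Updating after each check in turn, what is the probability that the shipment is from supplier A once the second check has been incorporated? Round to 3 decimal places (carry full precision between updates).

0.097

After 'flag': P(supplier A) = 0.85·0.1500 / (0.85·0.1500 + 0.7·0.8500) ≈ 0.1765
After 'pass': P(supplier A) = 0.15·0.1765 / (0.15·0.1765 + 0.3·0.8235) ≈ 0.0968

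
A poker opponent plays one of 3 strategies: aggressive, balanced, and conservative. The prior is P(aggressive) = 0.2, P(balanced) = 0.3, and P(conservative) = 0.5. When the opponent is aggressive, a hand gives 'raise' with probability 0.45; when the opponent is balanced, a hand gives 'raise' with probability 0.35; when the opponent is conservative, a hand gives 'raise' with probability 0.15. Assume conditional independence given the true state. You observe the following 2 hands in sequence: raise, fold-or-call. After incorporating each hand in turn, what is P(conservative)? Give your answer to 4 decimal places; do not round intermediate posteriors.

Apply Bayes' rule sequentially, carrying P(conservative) forward.
After 'raise': normaliser = 0.45·0.2000 + 0.35·0.3000 + 0.15·0.5000; P(aggressive) ≈ 0.3333, P(balanced) ≈ 0.3889, P(conservative) ≈ 0.2778
After 'fold-or-call': normaliser = 0.55·0.3333 + 0.65·0.3889 + 0.85·0.2778; P(aggressive) ≈ 0.2727, P(balanced) ≈ 0.3760, P(conservative) ≈ 0.3512

0.3512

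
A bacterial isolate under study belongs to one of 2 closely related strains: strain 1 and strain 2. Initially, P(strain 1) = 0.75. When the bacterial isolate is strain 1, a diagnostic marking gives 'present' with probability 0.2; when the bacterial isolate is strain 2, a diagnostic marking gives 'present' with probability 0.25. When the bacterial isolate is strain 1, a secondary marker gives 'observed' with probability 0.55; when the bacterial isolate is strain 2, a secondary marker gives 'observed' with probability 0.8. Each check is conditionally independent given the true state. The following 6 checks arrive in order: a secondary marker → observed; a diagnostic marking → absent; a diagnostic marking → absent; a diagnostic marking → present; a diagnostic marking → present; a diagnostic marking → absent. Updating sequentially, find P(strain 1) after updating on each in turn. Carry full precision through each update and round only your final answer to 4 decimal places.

0.6157

Each posterior becomes the prior for the next update.
After a secondary marker='observed': P(strain 1) = 0.55·0.7500 / (0.55·0.7500 + 0.8·0.2500) ≈ 0.6735
After a diagnostic marking='absent': P(strain 1) = 0.8·0.6735 / (0.8·0.6735 + 0.75·0.3265) ≈ 0.6875
After a diagnostic marking='absent': P(strain 1) = 0.8·0.6875 / (0.8·0.6875 + 0.75·0.3125) ≈ 0.7012
After a diagnostic marking='present': P(strain 1) = 0.2·0.7012 / (0.2·0.7012 + 0.25·0.2988) ≈ 0.6525
After a diagnostic marking='present': P(strain 1) = 0.2·0.6525 / (0.2·0.6525 + 0.25·0.3475) ≈ 0.6003
After a diagnostic marking='absent': P(strain 1) = 0.8·0.6003 / (0.8·0.6003 + 0.75·0.3997) ≈ 0.6157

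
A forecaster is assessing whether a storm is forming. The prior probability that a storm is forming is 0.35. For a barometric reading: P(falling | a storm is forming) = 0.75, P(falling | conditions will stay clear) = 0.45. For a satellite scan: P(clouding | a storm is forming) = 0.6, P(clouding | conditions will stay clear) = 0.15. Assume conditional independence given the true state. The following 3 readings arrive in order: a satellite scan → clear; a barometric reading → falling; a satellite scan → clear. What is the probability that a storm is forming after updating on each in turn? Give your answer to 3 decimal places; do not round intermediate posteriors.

Each posterior becomes the prior for the next update.
After a satellite scan='clear': P(storm) = 0.4·0.3500 / (0.4·0.3500 + 0.85·0.6500) ≈ 0.2022
After a barometric reading='falling': P(storm) = 0.75·0.2022 / (0.75·0.2022 + 0.45·0.7978) ≈ 0.2969
After a satellite scan='clear': P(storm) = 0.4·0.2969 / (0.4·0.2969 + 0.85·0.7031) ≈ 0.1658

0.166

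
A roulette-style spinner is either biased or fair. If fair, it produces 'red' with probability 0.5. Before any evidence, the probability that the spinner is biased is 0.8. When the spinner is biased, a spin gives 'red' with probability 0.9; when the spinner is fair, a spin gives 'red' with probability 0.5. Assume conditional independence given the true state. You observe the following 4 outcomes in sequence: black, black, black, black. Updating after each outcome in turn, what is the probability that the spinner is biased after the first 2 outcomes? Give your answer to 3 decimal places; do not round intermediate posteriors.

After 'black': P(biased) = 0.1·0.8000 / (0.1·0.8000 + 0.5·0.2000) ≈ 0.4444
After 'black': P(biased) = 0.1·0.4444 / (0.1·0.4444 + 0.5·0.5556) ≈ 0.1379

0.138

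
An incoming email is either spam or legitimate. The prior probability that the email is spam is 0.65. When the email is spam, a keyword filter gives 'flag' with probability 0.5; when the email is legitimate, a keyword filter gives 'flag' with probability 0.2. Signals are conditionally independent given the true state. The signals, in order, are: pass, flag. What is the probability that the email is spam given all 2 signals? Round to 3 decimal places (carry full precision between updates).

0.744

After 'pass': P(spam) = 0.5·0.6500 / (0.5·0.6500 + 0.8·0.3500) ≈ 0.5372
After 'flag': P(spam) = 0.5·0.5372 / (0.5·0.5372 + 0.2·0.4628) ≈ 0.7437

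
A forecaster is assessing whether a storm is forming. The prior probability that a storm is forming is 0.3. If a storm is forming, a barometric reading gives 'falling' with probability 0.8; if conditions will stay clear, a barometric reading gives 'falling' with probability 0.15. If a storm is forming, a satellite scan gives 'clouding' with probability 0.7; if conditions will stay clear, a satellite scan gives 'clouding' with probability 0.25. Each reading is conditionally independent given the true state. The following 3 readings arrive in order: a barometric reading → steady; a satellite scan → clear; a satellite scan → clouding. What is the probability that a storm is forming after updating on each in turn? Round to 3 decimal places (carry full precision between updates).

0.101

Apply Bayes' rule sequentially, carrying P(storm) forward.
After a barometric reading='steady': P(storm) = 0.2·0.3000 / (0.2·0.3000 + 0.85·0.7000) ≈ 0.0916
After a satellite scan='clear': P(storm) = 0.3·0.0916 / (0.3·0.0916 + 0.75·0.9084) ≈ 0.0388
After a satellite scan='clouding': P(storm) = 0.7·0.0388 / (0.7·0.0388 + 0.25·0.9612) ≈ 0.1015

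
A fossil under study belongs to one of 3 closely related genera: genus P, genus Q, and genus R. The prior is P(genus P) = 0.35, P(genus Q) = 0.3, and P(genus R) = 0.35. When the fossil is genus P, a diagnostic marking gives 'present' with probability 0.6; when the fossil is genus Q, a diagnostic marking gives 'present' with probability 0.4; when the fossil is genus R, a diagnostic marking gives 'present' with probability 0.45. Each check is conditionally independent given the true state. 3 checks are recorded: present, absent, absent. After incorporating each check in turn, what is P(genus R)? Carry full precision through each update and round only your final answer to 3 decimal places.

0.383

Each posterior becomes the prior for the next update.
After 'present': normaliser = 0.6·0.3500 + 0.4·0.3000 + 0.45·0.3500; P(genus P) ≈ 0.4308, P(genus Q) ≈ 0.2462, P(genus R) ≈ 0.3231
After 'absent': normaliser = 0.4·0.4308 + 0.6·0.2462 + 0.55·0.3231; P(genus P) ≈ 0.3462, P(genus Q) ≈ 0.2968, P(genus R) ≈ 0.3570
After 'absent': normaliser = 0.4·0.3462 + 0.6·0.2968 + 0.55·0.3570; P(genus P) ≈ 0.2700, P(genus Q) ≈ 0.3471, P(genus R) ≈ 0.3829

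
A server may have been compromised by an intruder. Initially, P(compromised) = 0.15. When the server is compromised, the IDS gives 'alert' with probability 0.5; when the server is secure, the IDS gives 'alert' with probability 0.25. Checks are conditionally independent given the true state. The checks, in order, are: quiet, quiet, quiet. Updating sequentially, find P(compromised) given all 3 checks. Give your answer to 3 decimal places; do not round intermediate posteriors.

0.050

After 'quiet': P(compromised) = 0.5·0.1500 / (0.5·0.1500 + 0.75·0.8500) ≈ 0.1053
After 'quiet': P(compromised) = 0.5·0.1053 / (0.5·0.1053 + 0.75·0.8947) ≈ 0.0727
After 'quiet': P(compromised) = 0.5·0.0727 / (0.5·0.0727 + 0.75·0.9273) ≈ 0.0497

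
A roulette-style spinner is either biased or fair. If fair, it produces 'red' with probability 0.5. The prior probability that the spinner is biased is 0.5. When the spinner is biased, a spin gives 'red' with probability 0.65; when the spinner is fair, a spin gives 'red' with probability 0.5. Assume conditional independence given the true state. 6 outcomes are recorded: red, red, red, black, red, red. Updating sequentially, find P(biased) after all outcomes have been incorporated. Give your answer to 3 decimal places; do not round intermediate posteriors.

0.722

Apply Bayes' rule sequentially, carrying P(biased) forward.
After 'red': P(biased) = 0.65·0.5000 / (0.65·0.5000 + 0.5·0.5000) ≈ 0.5652
After 'red': P(biased) = 0.65·0.5652 / (0.65·0.5652 + 0.5·0.4348) ≈ 0.6283
After 'red': P(biased) = 0.65·0.6283 / (0.65·0.6283 + 0.5·0.3717) ≈ 0.6872
After 'black': P(biased) = 0.35·0.6872 / (0.35·0.6872 + 0.5·0.3128) ≈ 0.6060
After 'red': P(biased) = 0.65·0.6060 / (0.65·0.6060 + 0.5·0.3940) ≈ 0.6666
After 'red': P(biased) = 0.65·0.6666 / (0.65·0.6666 + 0.5·0.3334) ≈ 0.7221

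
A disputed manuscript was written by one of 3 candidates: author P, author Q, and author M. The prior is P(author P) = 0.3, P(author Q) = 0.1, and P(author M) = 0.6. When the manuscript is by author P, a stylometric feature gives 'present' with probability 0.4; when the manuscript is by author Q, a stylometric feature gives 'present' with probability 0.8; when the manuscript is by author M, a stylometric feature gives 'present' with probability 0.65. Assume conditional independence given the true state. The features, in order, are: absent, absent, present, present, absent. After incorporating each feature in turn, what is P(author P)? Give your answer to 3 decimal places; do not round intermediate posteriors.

0.477

After 'absent': normaliser = 0.6·0.3000 + 0.2·0.1000 + 0.35·0.6000; P(author P) ≈ 0.4390, P(author Q) ≈ 0.0488, P(author M) ≈ 0.5122
After 'absent': normaliser = 0.6·0.4390 + 0.2·0.0488 + 0.35·0.5122; P(author P) ≈ 0.5822, P(author Q) ≈ 0.0216, P(author M) ≈ 0.3962
After 'present': normaliser = 0.4·0.5822 + 0.8·0.0216 + 0.65·0.3962; P(author P) ≈ 0.4587, P(author Q) ≈ 0.0340, P(author M) ≈ 0.5073
After 'present': normaliser = 0.4·0.4587 + 0.8·0.0340 + 0.65·0.5073; P(author P) ≈ 0.3395, P(author Q) ≈ 0.0503, P(author M) ≈ 0.6102
After 'absent': normaliser = 0.6·0.3395 + 0.2·0.0503 + 0.35·0.6102; P(author P) ≈ 0.4767, P(author Q) ≈ 0.0235, P(author M) ≈ 0.4997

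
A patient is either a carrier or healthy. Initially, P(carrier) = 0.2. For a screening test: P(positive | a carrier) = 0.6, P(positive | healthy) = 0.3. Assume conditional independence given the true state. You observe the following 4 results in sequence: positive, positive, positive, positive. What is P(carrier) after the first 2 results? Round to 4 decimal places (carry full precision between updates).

After 'positive': P(carrier) = 0.6·0.2000 / (0.6·0.2000 + 0.3·0.8000) ≈ 0.3333
After 'positive': P(carrier) = 0.6·0.3333 / (0.6·0.3333 + 0.3·0.6667) ≈ 0.5000

0.5000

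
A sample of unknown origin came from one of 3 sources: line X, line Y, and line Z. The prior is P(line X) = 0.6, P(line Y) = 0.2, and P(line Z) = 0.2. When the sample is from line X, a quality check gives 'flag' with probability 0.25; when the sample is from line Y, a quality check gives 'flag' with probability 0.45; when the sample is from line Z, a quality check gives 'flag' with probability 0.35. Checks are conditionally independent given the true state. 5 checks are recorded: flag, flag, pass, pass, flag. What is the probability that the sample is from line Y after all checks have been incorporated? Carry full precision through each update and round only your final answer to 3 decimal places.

0.383

After 'flag': normaliser = 0.25·0.6000 + 0.45·0.2000 + 0.35·0.2000; P(line X) ≈ 0.4839, P(line Y) ≈ 0.2903, P(line Z) ≈ 0.2258
After 'flag': normaliser = 0.25·0.4839 + 0.45·0.2903 + 0.35·0.2258; P(line X) ≈ 0.3659, P(line Y) ≈ 0.3951, P(line Z) ≈ 0.2390
After 'pass': normaliser = 0.75·0.3659 + 0.55·0.3951 + 0.65·0.2390; P(line X) ≈ 0.4240, P(line Y) ≈ 0.3358, P(line Z) ≈ 0.2401
After 'pass': normaliser = 0.75·0.4240 + 0.55·0.3358 + 0.65·0.2401; P(line X) ≈ 0.4827, P(line Y) ≈ 0.2804, P(line Z) ≈ 0.2369
After 'flag': normaliser = 0.25·0.4827 + 0.45·0.2804 + 0.35·0.2369; P(line X) ≈ 0.3660, P(line Y) ≈ 0.3826, P(line Z) ≈ 0.2514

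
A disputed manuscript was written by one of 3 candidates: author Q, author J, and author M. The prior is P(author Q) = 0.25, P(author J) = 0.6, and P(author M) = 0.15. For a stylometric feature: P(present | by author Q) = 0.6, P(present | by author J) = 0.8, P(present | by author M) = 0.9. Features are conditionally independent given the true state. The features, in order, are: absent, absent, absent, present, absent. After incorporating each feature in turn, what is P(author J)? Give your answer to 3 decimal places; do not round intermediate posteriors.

After 'absent': normaliser = 0.4·0.2500 + 0.2·0.6000 + 0.1·0.1500; P(author Q) ≈ 0.4255, P(author J) ≈ 0.5106, P(author M) ≈ 0.0638
After 'absent': normaliser = 0.4·0.4255 + 0.2·0.5106 + 0.1·0.0638; P(author Q) ≈ 0.6107, P(author J) ≈ 0.3664, P(author M) ≈ 0.0229
After 'absent': normaliser = 0.4·0.6107 + 0.2·0.3664 + 0.1·0.0229; P(author Q) ≈ 0.7637, P(author J) ≈ 0.2291, P(author M) ≈ 0.0072
After 'present': normaliser = 0.6·0.7637 + 0.8·0.2291 + 0.9·0.0072; P(author Q) ≈ 0.7072, P(author J) ≈ 0.2829, P(author M) ≈ 0.0099
After 'absent': normaliser = 0.4·0.7072 + 0.2·0.2829 + 0.1·0.0099; P(author Q) ≈ 0.8309, P(author J) ≈ 0.1662, P(author M) ≈ 0.0029

0.166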